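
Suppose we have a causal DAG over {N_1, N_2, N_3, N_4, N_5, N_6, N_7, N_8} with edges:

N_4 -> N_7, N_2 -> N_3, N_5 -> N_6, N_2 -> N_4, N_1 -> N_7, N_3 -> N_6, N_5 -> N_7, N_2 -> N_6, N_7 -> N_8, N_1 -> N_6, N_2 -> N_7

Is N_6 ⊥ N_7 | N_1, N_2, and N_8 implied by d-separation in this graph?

6 paths connect N_6 and N_7; each must be blocked for d-separation to hold:
Path 1: N_6 ← N_1 → N_7
  N_1 is a fork here and N_1 is conditioned on, so the path is blocked at N_1.
Path 2: N_6 ← N_3 ← N_2 → N_4 → N_7
  N_2 is a fork here and N_2 is conditioned on, so the path is blocked at N_2.
Path 3: N_6 ← N_3 ← N_2 → N_7
  N_2 is a fork here and N_2 is conditioned on, so the path is blocked at N_2.
Path 4: N_6 ← N_2 → N_4 → N_7
  N_2 is a fork here and N_2 is conditioned on, so the path is blocked at N_2.
Path 5: N_6 ← N_2 → N_7
  N_2 is a fork here and N_2 is conditioned on, so the path is blocked at N_2.
Path 6: N_6 ← N_5 → N_7
  N_5 is a fork and N_5 is not conditioned on — no node blocks this path, so it is active.
Since the path N_6 ← N_5 → N_7 is active, N_6 and N_7 are not d-separated given {N_1, N_2, N_8}.

No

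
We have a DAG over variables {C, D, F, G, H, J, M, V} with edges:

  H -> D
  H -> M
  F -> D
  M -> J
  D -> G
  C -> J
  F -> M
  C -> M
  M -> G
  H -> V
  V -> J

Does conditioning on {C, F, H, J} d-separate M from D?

Yes

We examine all 5 paths between M and D:
  1. M ← C → J ← V ← H → D — C:fork[blocks]; J:collider[open]; V:chain[open]; H:fork[blocks] ⇒ blocked
  2. M → G ← D — G:collider[blocks] ⇒ blocked
  3. M → J ← V ← H → D — J:collider[open]; V:chain[open]; H:fork[blocks] ⇒ blocked
  4. M ← F → D — F:fork[blocks] ⇒ blocked
  5. M ← H → D — H:fork[blocks] ⇒ blocked
Since every path is blocked, d-separation holds.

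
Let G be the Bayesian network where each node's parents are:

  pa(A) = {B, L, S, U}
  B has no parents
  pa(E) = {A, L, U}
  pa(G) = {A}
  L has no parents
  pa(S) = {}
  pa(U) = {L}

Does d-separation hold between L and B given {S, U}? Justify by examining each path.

There are 5 undirected paths between L and B; checking each against the conditioning set {S, U}:
Path 1: L → E ← A ← B
  E is a collider here and neither E nor any of its descendants is conditioned on, so the collider stays closed — the path is blocked at E.
Path 2: L → E ← U → A ← B
  E is a collider here and neither E nor any of its descendants is conditioned on, so the collider stays closed — the path is blocked at E.
Path 3: L → A ← B
  A is a collider here and neither A nor any of its descendants is conditioned on, so the collider stays closed — the path is blocked at A.
Path 4: L → U → E ← A ← B
  U is a chain here and U is conditioned on, so the path is blocked at U.
Path 5: L → U → A ← B
  U is a chain here and U is conditioned on, so the path is blocked at U.
Every path is blocked, so L and B are d-separated given {S, U}.

Yes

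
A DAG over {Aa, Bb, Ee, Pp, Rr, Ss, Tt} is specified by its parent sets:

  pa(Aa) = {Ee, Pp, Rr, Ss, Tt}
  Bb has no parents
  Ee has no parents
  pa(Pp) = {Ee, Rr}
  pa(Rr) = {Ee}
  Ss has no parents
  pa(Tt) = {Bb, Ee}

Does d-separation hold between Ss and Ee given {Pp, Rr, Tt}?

We examine all 6 paths between Ss and Ee:
Path 1: Ss → Aa ← Tt ← Ee
  Aa is a collider here and neither Aa nor any of its descendants is conditioned on, so the collider stays closed — the path is blocked at Aa.
Path 2: Ss → Aa ← Rr ← Ee
  Aa is a collider here and neither Aa nor any of its descendants is conditioned on, so the collider stays closed — the path is blocked at Aa.
Path 3: Ss → Aa ← Rr → Pp ← Ee
  Aa is a collider here and neither Aa nor any of its descendants is conditioned on, so the collider stays closed — the path is blocked at Aa.
Path 4: Ss → Aa ← Ee
  Aa is a collider here and neither Aa nor any of its descendants is conditioned on, so the collider stays closed — the path is blocked at Aa.
Path 5: Ss → Aa ← Pp ← Rr ← Ee
  Aa is a collider here and neither Aa nor any of its descendants is conditioned on, so the collider stays closed — the path is blocked at Aa.
Path 6: Ss → Aa ← Pp ← Ee
  Aa is a collider here and neither Aa nor any of its descendants is conditioned on, so the collider stays closed — the path is blocked at Aa.
Since every path is blocked, d-separation holds.

Yes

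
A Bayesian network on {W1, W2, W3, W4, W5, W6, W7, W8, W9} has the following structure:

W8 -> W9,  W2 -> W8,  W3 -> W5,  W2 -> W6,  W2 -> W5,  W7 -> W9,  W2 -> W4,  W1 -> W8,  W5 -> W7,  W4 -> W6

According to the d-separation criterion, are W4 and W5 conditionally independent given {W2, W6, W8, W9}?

We examine all 4 paths between W4 and W5:
  1. W4 → W6 ← W2 → W5 — W6:collider[open]; W2:fork[blocks] ⇒ blocked
  2. W4 → W6 ← W2 → W8 → W9 ← W7 ← W5 — W6:collider[open]; W2:fork[blocks]; W8:chain[blocks]; W9:collider[open]; W7:chain[open] ⇒ blocked
  3. W4 ← W2 → W5 — W2:fork[blocks] ⇒ blocked
  4. W4 ← W2 → W8 → W9 ← W7 ← W5 — W2:fork[blocks]; W8:chain[blocks]; W9:collider[open]; W7:chain[open] ⇒ blocked
All paths are blocked; W4 ⊥ W5 | {W2, W6, W8, W9} holds.

Yes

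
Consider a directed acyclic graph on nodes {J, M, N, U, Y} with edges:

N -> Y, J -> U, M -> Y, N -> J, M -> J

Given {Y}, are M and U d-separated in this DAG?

No — M and U are not d-separated given {Y}.

We examine all 2 paths between M and U:
Path 1: M → J → U
  J is a chain and J is not conditioned on — no node blocks this path, so it is active.
Path 2: M → Y ← N → J → U
  Y is a collider and Y is conditioned on, which opens it; N is a fork and N is not conditioned on; J is a chain and J is not conditioned on — no node blocks this path, so it is active.
Because an active path exists, M and U are not d-separated.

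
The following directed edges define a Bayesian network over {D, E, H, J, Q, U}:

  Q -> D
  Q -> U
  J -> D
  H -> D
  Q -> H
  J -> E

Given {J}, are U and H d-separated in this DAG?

There are 2 undirected paths between U and H; checking each against the conditioning set {J}:
Path 1: U ← Q → D ← H
  D is a collider here and neither D nor any of its descendants is conditioned on, so the collider stays closed — the path is blocked at D.
Path 2: U ← Q → H
  Q is a fork and Q is not conditioned on — no node blocks this path, so it is active.
Because an active path exists, U and H are not d-separated.

No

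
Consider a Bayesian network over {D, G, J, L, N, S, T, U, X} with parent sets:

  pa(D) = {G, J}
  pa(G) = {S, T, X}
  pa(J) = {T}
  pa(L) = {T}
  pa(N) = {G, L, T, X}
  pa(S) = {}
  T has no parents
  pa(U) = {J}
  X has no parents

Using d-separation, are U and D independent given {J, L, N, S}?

We examine all 6 paths between U and D:
Path 1: U ← J ← T → L → N ← G → D
  J is a chain here and J is conditioned on, so the path is blocked at J.
Path 2: U ← J ← T → L → N ← X → G → D
  J is a chain here and J is conditioned on, so the path is blocked at J.
Path 3: U ← J ← T → G → D
  J is a chain here and J is conditioned on, so the path is blocked at J.
Path 4: U ← J ← T → N ← G → D
  J is a chain here and J is conditioned on, so the path is blocked at J.
Path 5: U ← J ← T → N ← X → G → D
  J is a chain here and J is conditioned on, so the path is blocked at J.
Path 6: U ← J → D
  J is a fork here and J is conditioned on, so the path is blocked at J.
Since every path is blocked, d-separation holds.

Yes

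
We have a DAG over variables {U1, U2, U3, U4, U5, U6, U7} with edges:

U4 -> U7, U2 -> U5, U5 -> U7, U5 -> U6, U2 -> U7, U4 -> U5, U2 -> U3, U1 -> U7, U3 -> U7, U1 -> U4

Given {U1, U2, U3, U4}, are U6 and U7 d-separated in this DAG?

No

5 paths connect U6 and U7; each must be blocked for d-separation to hold:
Path 1: U6 ← U5 → U7
  U5 is a fork and U5 is not conditioned on — no node blocks this path, so it is active.
Path 2: U6 ← U5 ← U4 → U7
  U4 is a fork here and U4 is conditioned on, so the path is blocked at U4.
Path 3: U6 ← U5 ← U4 ← U1 → U7
  U4 is a chain here and U4 is conditioned on, so the path is blocked at U4.
Path 4: U6 ← U5 ← U2 → U7
  U2 is a fork here and U2 is conditioned on, so the path is blocked at U2.
Path 5: U6 ← U5 ← U2 → U3 → U7
  U2 is a fork here and U2 is conditioned on, so the path is blocked at U2.
Since the path U6 ← U5 → U7 is active, U6 and U7 are not d-separated given {U1, U2, U3, U4}.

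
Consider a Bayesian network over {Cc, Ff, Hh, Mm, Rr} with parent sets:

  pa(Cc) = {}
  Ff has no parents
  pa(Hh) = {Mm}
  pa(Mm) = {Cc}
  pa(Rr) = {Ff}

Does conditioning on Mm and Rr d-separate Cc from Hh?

There is one path between Cc and Hh:
Path 1: Cc → Mm → Hh
  Mm is a chain here and Mm is conditioned on, so the path is blocked at Mm.
Since every path is blocked, d-separation holds.

Yes — Cc and Hh are d-separated given {Mm, Rr}.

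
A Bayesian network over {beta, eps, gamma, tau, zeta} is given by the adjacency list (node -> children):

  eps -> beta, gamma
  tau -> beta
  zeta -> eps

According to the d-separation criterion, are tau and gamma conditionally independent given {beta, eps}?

Yes

There is one path between tau and gamma:
  1. tau → beta ← eps → gamma — beta:collider[open]; eps:fork[blocks] ⇒ blocked
Since every path is blocked, d-separation holds.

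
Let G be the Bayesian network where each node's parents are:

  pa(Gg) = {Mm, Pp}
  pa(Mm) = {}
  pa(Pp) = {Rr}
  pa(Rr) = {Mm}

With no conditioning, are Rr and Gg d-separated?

2 paths connect Rr and Gg; each must be blocked for d-separation to hold:
Path 1: Rr → Pp → Gg
  Pp is a chain and Pp is not conditioned on — no node blocks this path, so it is active.
Path 2: Rr ← Mm → Gg
  Mm is a fork and Mm is not conditioned on — no node blocks this path, so it is active.
Since the path Rr → Pp → Gg is active, Rr and Gg are not d-separated given ∅.

No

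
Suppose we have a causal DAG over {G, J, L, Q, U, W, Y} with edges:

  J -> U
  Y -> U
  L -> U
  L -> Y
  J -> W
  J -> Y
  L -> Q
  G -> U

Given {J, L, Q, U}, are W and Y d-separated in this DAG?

Enumerating the 3 paths from W to Y and testing each for blocking by {J, L, Q, U}:
  1. W ← J → Y — J:fork[blocks] ⇒ blocked
  2. W ← J → U ← Y — J:fork[blocks]; U:collider[open] ⇒ blocked
  3. W ← J → U ← L → Y — J:fork[blocks]; U:collider[open]; L:fork[blocks] ⇒ blocked
Every path is blocked, so W and Y are d-separated given {J, L, Q, U}.

Yes — W and Y are d-separated given {J, L, Q, U}.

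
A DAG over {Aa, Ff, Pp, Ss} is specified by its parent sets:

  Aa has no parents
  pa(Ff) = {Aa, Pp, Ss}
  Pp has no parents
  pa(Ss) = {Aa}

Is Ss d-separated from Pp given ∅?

Yes — Ss and Pp are d-separated given ∅.

There are 2 undirected paths between Ss and Pp; checking each against the conditioning set ∅:
  1. Ss ← Aa → Ff ← Pp — Aa:fork[open]; Ff:collider[blocks] ⇒ blocked
  2. Ss → Ff ← Pp — Ff:collider[blocks] ⇒ blocked
Every path is blocked, so Ss and Pp are d-separated given ∅.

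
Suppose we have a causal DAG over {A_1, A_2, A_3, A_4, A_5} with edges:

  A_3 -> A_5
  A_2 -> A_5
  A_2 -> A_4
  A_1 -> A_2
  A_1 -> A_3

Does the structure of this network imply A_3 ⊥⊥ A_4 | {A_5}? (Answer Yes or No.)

Enumerating the 2 paths from A_3 to A_4 and testing each for blocking by {A_5}:
  1. A_3 ← A_1 → A_2 → A_4 — A_1:fork[open]; A_2:chain[open] ⇒ active
  2. A_3 → A_5 ← A_2 → A_4 — A_5:collider[open]; A_2:fork[open] ⇒ active
At least one path is unblocked, so d-separation fails.

No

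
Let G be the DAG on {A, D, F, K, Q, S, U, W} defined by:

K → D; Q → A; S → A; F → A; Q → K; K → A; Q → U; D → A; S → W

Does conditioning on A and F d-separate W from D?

Enumerating the 3 paths from W to D and testing each for blocking by {A, F}:
  1. W ← S → A ← D — S:fork[open]; A:collider[open] ⇒ active
  2. W ← S → A ← K → D — S:fork[open]; A:collider[open]; K:fork[open] ⇒ active
  3. W ← S → A ← Q → K → D — S:fork[open]; A:collider[open]; Q:fork[open]; K:chain[open] ⇒ active
Because an active path exists, W and D are not d-separated.

No — W and D are not d-separated given {A, F}.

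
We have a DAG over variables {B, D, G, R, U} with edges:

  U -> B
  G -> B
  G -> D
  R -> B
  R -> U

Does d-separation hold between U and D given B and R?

No

There are 2 undirected paths between U and D; checking each against the conditioning set {B, R}:
  1. U ← R → B ← G → D — R:fork[blocks]; B:collider[open]; G:fork[open] ⇒ blocked
  2. U → B ← G → D — B:collider[open]; G:fork[open] ⇒ active
Since the path U → B ← G → D is active, U and D are not d-separated given {B, R}.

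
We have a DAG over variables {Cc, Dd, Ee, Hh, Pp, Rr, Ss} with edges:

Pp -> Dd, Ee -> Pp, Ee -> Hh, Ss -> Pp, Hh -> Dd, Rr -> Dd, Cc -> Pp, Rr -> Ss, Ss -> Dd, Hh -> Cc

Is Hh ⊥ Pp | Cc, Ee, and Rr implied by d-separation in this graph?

We examine all 5 paths between Hh and Pp:
Path 1: Hh ← Ee → Pp
  Ee is a fork here and Ee is conditioned on, so the path is blocked at Ee.
Path 2: Hh → Cc → Pp
  Cc is a chain here and Cc is conditioned on, so the path is blocked at Cc.
Path 3: Hh → Dd ← Pp
  Dd is a collider here and neither Dd nor any of its descendants is conditioned on, so the collider stays closed — the path is blocked at Dd.
Path 4: Hh → Dd ← Ss → Pp
  Dd is a collider here and neither Dd nor any of its descendants is conditioned on, so the collider stays closed — the path is blocked at Dd.
Path 5: Hh → Dd ← Rr → Ss → Pp
  Dd is a collider here and neither Dd nor any of its descendants is conditioned on, so the collider stays closed — the path is blocked at Dd.
All paths are blocked; Hh ⊥ Pp | {Cc, Ee, Rr} holds.

Yes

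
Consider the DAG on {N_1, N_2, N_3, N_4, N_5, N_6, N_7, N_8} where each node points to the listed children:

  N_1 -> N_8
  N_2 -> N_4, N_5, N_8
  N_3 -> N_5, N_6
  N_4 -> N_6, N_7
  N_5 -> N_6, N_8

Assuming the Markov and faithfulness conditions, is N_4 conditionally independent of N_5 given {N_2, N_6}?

No

There are 4 undirected paths between N_4 and N_5; checking each against the conditioning set {N_2, N_6}:
Path 1: N_4 → N_6 ← N_5
  N_6 is a collider and N_6 is conditioned on, which opens it — no node blocks this path, so it is active.
Path 2: N_4 → N_6 ← N_3 → N_5
  N_6 is a collider and N_6 is conditioned on, which opens it; N_3 is a fork and N_3 is not conditioned on — no node blocks this path, so it is active.
Path 3: N_4 ← N_2 → N_8 ← N_5
  N_2 is a fork here and N_2 is conditioned on, so the path is blocked at N_2.
Path 4: N_4 ← N_2 → N_5
  N_2 is a fork here and N_2 is conditioned on, so the path is blocked at N_2.
At least one path is unblocked, so d-separation fails.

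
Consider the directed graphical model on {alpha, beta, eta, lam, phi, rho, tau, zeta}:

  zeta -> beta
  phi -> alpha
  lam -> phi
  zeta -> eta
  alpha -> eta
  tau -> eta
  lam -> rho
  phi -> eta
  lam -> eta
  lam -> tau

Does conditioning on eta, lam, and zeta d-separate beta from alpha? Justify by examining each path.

4 paths connect beta and alpha; each must be blocked for d-separation to hold:
  1. beta ← zeta → eta ← alpha — zeta:fork[blocks]; eta:collider[open] ⇒ blocked
  2. beta ← zeta → eta ← lam → phi → alpha — zeta:fork[blocks]; eta:collider[open]; lam:fork[blocks]; phi:chain[open] ⇒ blocked
  3. beta ← zeta → eta ← phi → alpha — zeta:fork[blocks]; eta:collider[open]; phi:fork[open] ⇒ blocked
  4. beta ← zeta → eta ← tau ← lam → phi → alpha — zeta:fork[blocks]; eta:collider[open]; tau:chain[open]; lam:fork[blocks]; phi:chain[open] ⇒ blocked
Every path is blocked, so beta and alpha are d-separated given {eta, lam, zeta}.

Yes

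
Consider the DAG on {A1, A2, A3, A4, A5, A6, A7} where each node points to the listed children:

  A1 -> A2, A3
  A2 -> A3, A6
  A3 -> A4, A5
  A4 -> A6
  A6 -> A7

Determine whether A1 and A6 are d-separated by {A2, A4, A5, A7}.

Yes — A1 and A6 are d-separated given {A2, A4, A5, A7}.

There are 4 undirected paths between A1 and A6; checking each against the conditioning set {A2, A4, A5, A7}:
Path 1: A1 → A2 → A3 → A4 → A6
  A2 is a chain here and A2 is conditioned on, so the path is blocked at A2.
Path 2: A1 → A2 → A6
  A2 is a chain here and A2 is conditioned on, so the path is blocked at A2.
Path 3: A1 → A3 → A4 → A6
  A4 is a chain here and A4 is conditioned on, so the path is blocked at A4.
Path 4: A1 → A3 ← A2 → A6
  A2 is a fork here and A2 is conditioned on, so the path is blocked at A2.
Since every path is blocked, d-separation holds.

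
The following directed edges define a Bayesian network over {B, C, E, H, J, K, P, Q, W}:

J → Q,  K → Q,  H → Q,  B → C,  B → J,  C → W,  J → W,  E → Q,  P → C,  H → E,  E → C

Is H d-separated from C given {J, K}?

No

We examine all 6 paths between H and C:
Path 1: H → Q ← E → C
  Q is a collider here and neither Q nor any of its descendants is conditioned on, so the collider stays closed — the path is blocked at Q.
Path 2: H → Q ← J ← B → C
  Q is a collider here and neither Q nor any of its descendants is conditioned on, so the collider stays closed — the path is blocked at Q.
Path 3: H → Q ← J → W ← C
  Q is a collider here and neither Q nor any of its descendants is conditioned on, so the collider stays closed — the path is blocked at Q.
Path 4: H → E → C
  E is a chain and E is not conditioned on — no node blocks this path, so it is active.
Path 5: H → E → Q ← J ← B → C
  Q is a collider here and neither Q nor any of its descendants is conditioned on, so the collider stays closed — the path is blocked at Q.
Path 6: H → E → Q ← J → W ← C
  Q is a collider here and neither Q nor any of its descendants is conditioned on, so the collider stays closed — the path is blocked at Q.
Because an active path exists, H and C are not d-separated.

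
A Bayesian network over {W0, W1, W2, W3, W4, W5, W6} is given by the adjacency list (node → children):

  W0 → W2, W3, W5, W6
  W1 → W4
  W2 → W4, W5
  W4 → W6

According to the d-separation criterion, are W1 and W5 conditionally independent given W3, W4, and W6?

4 paths connect W1 and W5; each must be blocked for d-separation to hold:
Path 1: W1 → W4 → W6 ← W0 → W2 → W5
  W4 is a chain here and W4 is conditioned on, so the path is blocked at W4.
Path 2: W1 → W4 → W6 ← W0 → W5
  W4 is a chain here and W4 is conditioned on, so the path is blocked at W4.
Path 3: W1 → W4 ← W2 → W5
  W4 is a collider and W4 is conditioned on, which opens it; W2 is a fork and W2 is not conditioned on — no node blocks this path, so it is active.
Path 4: W1 → W4 ← W2 ← W0 → W5
  W4 is a collider and W4 is conditioned on, which opens it; W2 is a chain and W2 is not conditioned on; W0 is a fork and W0 is not conditioned on — no node blocks this path, so it is active.
Because an active path exists, W1 and W5 are not d-separated.

No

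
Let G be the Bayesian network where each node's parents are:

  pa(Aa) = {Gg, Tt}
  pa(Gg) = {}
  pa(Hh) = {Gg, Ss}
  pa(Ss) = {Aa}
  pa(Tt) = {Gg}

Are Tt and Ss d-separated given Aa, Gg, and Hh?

We examine all 4 paths between Tt and Ss:
Path 1: Tt → Aa → Ss
  Aa is a chain here and Aa is conditioned on, so the path is blocked at Aa.
Path 2: Tt → Aa ← Gg → Hh ← Ss
  Gg is a fork here and Gg is conditioned on, so the path is blocked at Gg.
Path 3: Tt ← Gg → Aa → Ss
  Gg is a fork here and Gg is conditioned on, so the path is blocked at Gg.
Path 4: Tt ← Gg → Hh ← Ss
  Gg is a fork here and Gg is conditioned on, so the path is blocked at Gg.
All paths are blocked; Tt ⊥ Ss | {Aa, Gg, Hh} holds.

Yes — Tt and Ss are d-separated given {Aa, Gg, Hh}.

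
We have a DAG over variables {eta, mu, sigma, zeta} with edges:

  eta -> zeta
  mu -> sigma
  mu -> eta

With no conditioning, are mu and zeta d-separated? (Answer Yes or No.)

The only undirected path from mu to zeta is:
Path 1: mu → eta → zeta
  eta is a chain and eta is not conditioned on — no node blocks this path, so it is active.
At least one path is unblocked, so d-separation fails.

No — mu and zeta are not d-separated given ∅.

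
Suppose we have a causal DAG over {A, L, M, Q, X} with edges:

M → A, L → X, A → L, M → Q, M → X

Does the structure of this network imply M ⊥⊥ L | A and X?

We examine all 2 paths between M and L:
Path 1: M → A → L
  A is a chain here and A is conditioned on, so the path is blocked at A.
Path 2: M → X ← L
  X is a collider and X is conditioned on, which opens it — no node blocks this path, so it is active.
Since the path M → X ← L is active, M and L are not d-separated given {A, X}.

No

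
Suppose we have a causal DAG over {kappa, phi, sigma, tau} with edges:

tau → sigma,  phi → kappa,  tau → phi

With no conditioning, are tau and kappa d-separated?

No

The only undirected path from tau to kappa is:
Path 1: tau → phi → kappa
  phi is a chain and phi is not conditioned on — no node blocks this path, so it is active.
Since the path tau → phi → kappa is active, tau and kappa are not d-separated given ∅.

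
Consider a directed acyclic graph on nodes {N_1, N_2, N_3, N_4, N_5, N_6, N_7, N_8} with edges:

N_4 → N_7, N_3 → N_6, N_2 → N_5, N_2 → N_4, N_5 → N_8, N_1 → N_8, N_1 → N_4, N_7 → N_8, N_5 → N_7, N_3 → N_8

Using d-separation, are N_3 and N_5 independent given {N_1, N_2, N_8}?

No

5 paths connect N_3 and N_5; each must be blocked for d-separation to hold:
Path 1: N_3 → N_8 ← N_7 ← N_4 ← N_2 → N_5
  N_2 is a fork here and N_2 is conditioned on, so the path is blocked at N_2.
Path 2: N_3 → N_8 ← N_7 ← N_5
  N_8 is a collider and N_8 is conditioned on, which opens it; N_7 is a chain and N_7 is not conditioned on — no node blocks this path, so it is active.
Path 3: N_3 → N_8 ← N_5
  N_8 is a collider and N_8 is conditioned on, which opens it — no node blocks this path, so it is active.
Path 4: N_3 → N_8 ← N_1 → N_4 → N_7 ← N_5
  N_1 is a fork here and N_1 is conditioned on, so the path is blocked at N_1.
Path 5: N_3 → N_8 ← N_1 → N_4 ← N_2 → N_5
  N_1 is a fork here and N_1 is conditioned on, so the path is blocked at N_1.
At least one path is unblocked, so d-separation fails.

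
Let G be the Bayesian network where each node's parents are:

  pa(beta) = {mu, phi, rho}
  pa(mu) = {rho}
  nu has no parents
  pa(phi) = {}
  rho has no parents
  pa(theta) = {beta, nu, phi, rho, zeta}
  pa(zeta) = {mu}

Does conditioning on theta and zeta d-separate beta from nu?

No

We examine all 6 paths between beta and nu:
  1. beta ← phi → theta ← nu — phi:fork[open]; theta:collider[open] ⇒ active
  2. beta ← rho → theta ← nu — rho:fork[open]; theta:collider[open] ⇒ active
  3. beta ← rho → mu → zeta → theta ← nu — rho:fork[open]; mu:chain[open]; zeta:chain[blocks]; theta:collider[open] ⇒ blocked
  4. beta → theta ← nu — theta:collider[open] ⇒ active
  5. beta ← mu → zeta → theta ← nu — mu:fork[open]; zeta:chain[blocks]; theta:collider[open] ⇒ blocked
  6. beta ← mu ← rho → theta ← nu — mu:chain[open]; rho:fork[open]; theta:collider[open] ⇒ active
Because an active path exists, beta and nu are not d-separated.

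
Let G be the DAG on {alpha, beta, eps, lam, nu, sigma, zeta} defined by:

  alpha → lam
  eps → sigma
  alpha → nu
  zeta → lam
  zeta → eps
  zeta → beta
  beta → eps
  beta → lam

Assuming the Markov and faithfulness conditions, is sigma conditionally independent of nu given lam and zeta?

No

4 paths connect sigma and nu; each must be blocked for d-separation to hold:
  1. sigma ← eps ← zeta → lam ← alpha → nu — eps:chain[open]; zeta:fork[blocks]; lam:collider[open]; alpha:fork[open] ⇒ blocked
  2. sigma ← eps ← zeta → beta → lam ← alpha → nu — eps:chain[open]; zeta:fork[blocks]; beta:chain[open]; lam:collider[open]; alpha:fork[open] ⇒ blocked
  3. sigma ← eps ← beta → lam ← alpha → nu — eps:chain[open]; beta:fork[open]; lam:collider[open]; alpha:fork[open] ⇒ active
  4. sigma ← eps ← beta ← zeta → lam ← alpha → nu — eps:chain[open]; beta:chain[open]; zeta:fork[blocks]; lam:collider[open]; alpha:fork[open] ⇒ blocked
At least one path is unblocked, so d-separation fails.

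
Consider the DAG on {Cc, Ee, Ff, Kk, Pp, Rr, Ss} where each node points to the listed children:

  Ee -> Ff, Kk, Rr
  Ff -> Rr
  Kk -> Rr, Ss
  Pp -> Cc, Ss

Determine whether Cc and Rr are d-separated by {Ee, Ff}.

Enumerating the 3 paths from Cc to Rr and testing each for blocking by {Ee, Ff}:
Path 1: Cc ← Pp → Ss ← Kk → Rr
  Ss is a collider here and neither Ss nor any of its descendants is conditioned on, so the collider stays closed — the path is blocked at Ss.
Path 2: Cc ← Pp → Ss ← Kk ← Ee → Rr
  Ss is a collider here and neither Ss nor any of its descendants is conditioned on, so the collider stays closed — the path is blocked at Ss.
Path 3: Cc ← Pp → Ss ← Kk ← Ee → Ff → Rr
  Ss is a collider here and neither Ss nor any of its descendants is conditioned on, so the collider stays closed — the path is blocked at Ss.
Since every path is blocked, d-separation holds.

Yes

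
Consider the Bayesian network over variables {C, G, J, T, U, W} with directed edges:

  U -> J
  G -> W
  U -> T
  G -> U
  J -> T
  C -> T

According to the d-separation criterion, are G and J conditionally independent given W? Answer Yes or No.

No

Enumerating the 2 paths from G to J and testing each for blocking by {W}:
Path 1: G → U → J
  U is a chain and U is not conditioned on — no node blocks this path, so it is active.
Path 2: G → U → T ← J
  T is a collider here and neither T nor any of its descendants is conditioned on, so the collider stays closed — the path is blocked at T.
Since the path G → U → J is active, G and J are not d-separated given {W}.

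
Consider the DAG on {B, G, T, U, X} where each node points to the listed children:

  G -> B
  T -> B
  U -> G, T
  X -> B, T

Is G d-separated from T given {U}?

Yes

There are 3 undirected paths between G and T; checking each against the conditioning set {U}:
  1. G → B ← T — B:collider[blocks] ⇒ blocked
  2. G → B ← X → T — B:collider[blocks]; X:fork[open] ⇒ blocked
  3. G ← U → T — U:fork[blocks] ⇒ blocked
Since every path is blocked, d-separation holds.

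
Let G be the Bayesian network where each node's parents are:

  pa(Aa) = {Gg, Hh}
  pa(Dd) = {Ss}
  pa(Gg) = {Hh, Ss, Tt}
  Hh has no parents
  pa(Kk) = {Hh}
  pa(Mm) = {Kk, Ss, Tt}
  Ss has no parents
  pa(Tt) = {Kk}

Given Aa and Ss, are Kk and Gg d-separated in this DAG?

Enumerating the 6 paths from Kk to Gg and testing each for blocking by {Aa, Ss}:
Path 1: Kk ← Hh → Aa ← Gg
  Hh is a fork and Hh is not conditioned on; Aa is a collider and Aa is conditioned on, which opens it — no node blocks this path, so it is active.
Path 2: Kk ← Hh → Gg
  Hh is a fork and Hh is not conditioned on — no node blocks this path, so it is active.
Path 3: Kk → Mm ← Tt → Gg
  Mm is a collider here and neither Mm nor any of its descendants is conditioned on, so the collider stays closed — the path is blocked at Mm.
Path 4: Kk → Mm ← Ss → Gg
  Mm is a collider here and neither Mm nor any of its descendants is conditioned on, so the collider stays closed — the path is blocked at Mm.
Path 5: Kk → Tt → Gg
  Tt is a chain and Tt is not conditioned on — no node blocks this path, so it is active.
Path 6: Kk → Tt → Mm ← Ss → Gg
  Mm is a collider here and neither Mm nor any of its descendants is conditioned on, so the collider stays closed — the path is blocked at Mm.
At least one path is unblocked, so d-separation fails.

No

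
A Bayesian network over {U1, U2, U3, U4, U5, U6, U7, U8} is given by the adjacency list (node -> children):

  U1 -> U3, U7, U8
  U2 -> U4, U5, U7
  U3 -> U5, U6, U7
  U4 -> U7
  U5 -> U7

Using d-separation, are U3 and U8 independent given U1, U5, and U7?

Yes

Enumerating the 5 paths from U3 to U8 and testing each for blocking by {U1, U5, U7}:
  1. U3 → U5 ← U2 → U7 ← U1 → U8 — U5:collider[open]; U2:fork[open]; U7:collider[open]; U1:fork[blocks] ⇒ blocked
  2. U3 → U5 ← U2 → U4 → U7 ← U1 → U8 — U5:collider[open]; U2:fork[open]; U4:chain[open]; U7:collider[open]; U1:fork[blocks] ⇒ blocked
  3. U3 → U5 → U7 ← U1 → U8 — U5:chain[blocks]; U7:collider[open]; U1:fork[blocks] ⇒ blocked
  4. U3 ← U1 → U8 — U1:fork[blocks] ⇒ blocked
  5. U3 → U7 ← U1 → U8 — U7:collider[open]; U1:fork[blocks] ⇒ blocked
Every path is blocked, so U3 and U8 are d-separated given {U1, U5, U7}.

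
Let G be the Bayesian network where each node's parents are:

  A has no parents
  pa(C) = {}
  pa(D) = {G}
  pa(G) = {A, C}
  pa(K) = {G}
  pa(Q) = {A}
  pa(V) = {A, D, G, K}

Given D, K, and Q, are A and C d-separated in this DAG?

No

Enumerating the 4 paths from A to C and testing each for blocking by {D, K, Q}:
Path 1: A → G ← C
  G is a collider and its descendant D is conditioned on, which opens it — no node blocks this path, so it is active.
Path 2: A → V ← G ← C
  V is a collider here and neither V nor any of its descendants is conditioned on, so the collider stays closed — the path is blocked at V.
Path 3: A → V ← D ← G ← C
  V is a collider here and neither V nor any of its descendants is conditioned on, so the collider stays closed — the path is blocked at V.
Path 4: A → V ← K ← G ← C
  V is a collider here and neither V nor any of its descendants is conditioned on, so the collider stays closed — the path is blocked at V.
Because an active path exists, A and C are not d-separated.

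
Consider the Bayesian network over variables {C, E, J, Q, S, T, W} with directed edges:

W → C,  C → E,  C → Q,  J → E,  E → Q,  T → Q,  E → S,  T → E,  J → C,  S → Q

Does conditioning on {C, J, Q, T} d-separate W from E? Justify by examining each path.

There are 5 undirected paths between W and E; checking each against the conditioning set {C, J, Q, T}:
  1. W → C → E — C:chain[blocks] ⇒ blocked
  2. W → C ← J → E — C:collider[open]; J:fork[blocks] ⇒ blocked
  3. W → C → Q ← E — C:chain[blocks]; Q:collider[open] ⇒ blocked
  4. W → C → Q ← S ← E — C:chain[blocks]; Q:collider[open]; S:chain[open] ⇒ blocked
  5. W → C → Q ← T → E — C:chain[blocks]; Q:collider[open]; T:fork[blocks] ⇒ blocked
Since every path is blocked, d-separation holds.

Yes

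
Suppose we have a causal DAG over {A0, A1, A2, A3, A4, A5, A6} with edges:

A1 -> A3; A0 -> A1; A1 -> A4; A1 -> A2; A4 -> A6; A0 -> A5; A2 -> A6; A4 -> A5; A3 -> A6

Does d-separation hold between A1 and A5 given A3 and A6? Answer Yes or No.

No — A1 and A5 are not d-separated given {A3, A6}.

There are 4 undirected paths between A1 and A5; checking each against the conditioning set {A3, A6}:
Path 1: A1 → A2 → A6 ← A4 → A5
  A2 is a chain and A2 is not conditioned on; A6 is a collider and A6 is conditioned on, which opens it; A4 is a fork and A4 is not conditioned on — no node blocks this path, so it is active.
Path 2: A1 → A4 → A5
  A4 is a chain and A4 is not conditioned on — no node blocks this path, so it is active.
Path 3: A1 → A3 → A6 ← A4 → A5
  A3 is a chain here and A3 is conditioned on, so the path is blocked at A3.
Path 4: A1 ← A0 → A5
  A0 is a fork and A0 is not conditioned on — no node blocks this path, so it is active.
Because an active path exists, A1 and A5 are not d-separated.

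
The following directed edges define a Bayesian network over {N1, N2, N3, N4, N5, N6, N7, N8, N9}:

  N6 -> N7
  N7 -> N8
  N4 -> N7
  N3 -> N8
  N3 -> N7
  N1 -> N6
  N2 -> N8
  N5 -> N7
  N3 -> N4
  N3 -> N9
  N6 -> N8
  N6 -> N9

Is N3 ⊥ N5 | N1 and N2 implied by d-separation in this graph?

6 paths connect N3 and N5; each must be blocked for d-separation to hold:
Path 1: N3 → N9 ← N6 → N7 ← N5
  N9 is a collider here and neither N9 nor any of its descendants is conditioned on, so the collider stays closed — the path is blocked at N9.
Path 2: N3 → N9 ← N6 → N8 ← N7 ← N5
  N9 is a collider here and neither N9 nor any of its descendants is conditioned on, so the collider stays closed — the path is blocked at N9.
Path 3: N3 → N7 ← N5
  N7 is a collider here and neither N7 nor any of its descendants is conditioned on, so the collider stays closed — the path is blocked at N7.
Path 4: N3 → N8 ← N7 ← N5
  N8 is a collider here and neither N8 nor any of its descendants is conditioned on, so the collider stays closed — the path is blocked at N8.
Path 5: N3 → N8 ← N6 → N7 ← N5
  N8 is a collider here and neither N8 nor any of its descendants is conditioned on, so the collider stays closed — the path is blocked at N8.
Path 6: N3 → N4 → N7 ← N5
  N7 is a collider here and neither N7 nor any of its descendants is conditioned on, so the collider stays closed — the path is blocked at N7.
Every path is blocked, so N3 and N5 are d-separated given {N1, N2}.

Yes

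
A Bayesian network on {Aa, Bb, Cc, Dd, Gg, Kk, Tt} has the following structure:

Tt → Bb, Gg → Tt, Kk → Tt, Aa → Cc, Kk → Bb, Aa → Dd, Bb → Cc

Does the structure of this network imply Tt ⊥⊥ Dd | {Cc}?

No

There are 2 undirected paths between Tt and Dd; checking each against the conditioning set {Cc}:
Path 1: Tt → Bb → Cc ← Aa → Dd
  Bb is a chain and Bb is not conditioned on; Cc is a collider and Cc is conditioned on, which opens it; Aa is a fork and Aa is not conditioned on — no node blocks this path, so it is active.
Path 2: Tt ← Kk → Bb → Cc ← Aa → Dd
  Kk is a fork and Kk is not conditioned on; Bb is a chain and Bb is not conditioned on; Cc is a collider and Cc is conditioned on, which opens it; Aa is a fork and Aa is not conditioned on — no node blocks this path, so it is active.
Since the path Tt → Bb → Cc ← Aa → Dd is active, Tt and Dd are not d-separated given {Cc}.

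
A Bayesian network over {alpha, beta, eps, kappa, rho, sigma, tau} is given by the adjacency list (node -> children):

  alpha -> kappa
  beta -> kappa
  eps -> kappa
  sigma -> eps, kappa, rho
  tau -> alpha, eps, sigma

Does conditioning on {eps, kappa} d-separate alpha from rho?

6 paths connect alpha and rho; each must be blocked for d-separation to hold:
Path 1: alpha → kappa ← sigma → rho
  kappa is a collider and kappa is conditioned on, which opens it; sigma is a fork and sigma is not conditioned on — no node blocks this path, so it is active.
Path 2: alpha → kappa ← eps ← sigma → rho
  eps is a chain here and eps is conditioned on, so the path is blocked at eps.
Path 3: alpha → kappa ← eps ← tau → sigma → rho
  eps is a chain here and eps is conditioned on, so the path is blocked at eps.
Path 4: alpha ← tau → sigma → rho
  tau is a fork and tau is not conditioned on; sigma is a chain and sigma is not conditioned on — no node blocks this path, so it is active.
Path 5: alpha ← tau → eps ← sigma → rho
  tau is a fork and tau is not conditioned on; eps is a collider and eps is conditioned on, which opens it; sigma is a fork and sigma is not conditioned on — no node blocks this path, so it is active.
Path 6: alpha ← tau → eps → kappa ← sigma → rho
  eps is a chain here and eps is conditioned on, so the path is blocked at eps.
Since the path alpha → kappa ← sigma → rho is active, alpha and rho are not d-separated given {eps, kappa}.

No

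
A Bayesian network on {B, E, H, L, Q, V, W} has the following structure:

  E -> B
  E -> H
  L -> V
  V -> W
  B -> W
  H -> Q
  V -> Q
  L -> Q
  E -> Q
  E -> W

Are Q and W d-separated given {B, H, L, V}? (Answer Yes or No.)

Enumerating the 6 paths from Q to W and testing each for blocking by {B, H, L, V}:
Path 1: Q ← L → V → W
  L is a fork here and L is conditioned on, so the path is blocked at L.
Path 2: Q ← E → W
  E is a fork and E is not conditioned on — no node blocks this path, so it is active.
Path 3: Q ← E → B → W
  B is a chain here and B is conditioned on, so the path is blocked at B.
Path 4: Q ← H ← E → W
  H is a chain here and H is conditioned on, so the path is blocked at H.
Path 5: Q ← H ← E → B → W
  H is a chain here and H is conditioned on, so the path is blocked at H.
Path 6: Q ← V → W
  V is a fork here and V is conditioned on, so the path is blocked at V.
Since the path Q ← E → W is active, Q and W are not d-separated given {B, H, L, V}.

No — Q and W are not d-separated given {B, H, L, V}.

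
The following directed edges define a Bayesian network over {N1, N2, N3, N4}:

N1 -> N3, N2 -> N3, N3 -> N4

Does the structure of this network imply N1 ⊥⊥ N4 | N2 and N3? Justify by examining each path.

Yes

There is one path between N1 and N4:
Path 1: N1 → N3 → N4
  N3 is a chain here and N3 is conditioned on, so the path is blocked at N3.
Since every path is blocked, d-separation holds.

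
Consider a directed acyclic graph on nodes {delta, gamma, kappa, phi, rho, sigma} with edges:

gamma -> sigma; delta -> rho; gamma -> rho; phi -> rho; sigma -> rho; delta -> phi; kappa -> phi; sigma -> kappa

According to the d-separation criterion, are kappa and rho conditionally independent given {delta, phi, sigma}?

Enumerating the 4 paths from kappa to rho and testing each for blocking by {delta, phi, sigma}:
Path 1: kappa → phi ← delta → rho
  delta is a fork here and delta is conditioned on, so the path is blocked at delta.
Path 2: kappa → phi → rho
  phi is a chain here and phi is conditioned on, so the path is blocked at phi.
Path 3: kappa ← sigma → rho
  sigma is a fork here and sigma is conditioned on, so the path is blocked at sigma.
Path 4: kappa ← sigma ← gamma → rho
  sigma is a chain here and sigma is conditioned on, so the path is blocked at sigma.
Every path is blocked, so kappa and rho are d-separated given {delta, phi, sigma}.

Yes — kappa and rho are d-separated given {delta, phi, sigma}.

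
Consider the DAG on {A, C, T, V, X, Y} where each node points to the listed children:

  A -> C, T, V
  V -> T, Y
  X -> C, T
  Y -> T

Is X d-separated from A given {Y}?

Yes — X and A are d-separated given {Y}.

Enumerating the 4 paths from X to A and testing each for blocking by {Y}:
  1. X → T ← V ← A — T:collider[blocks]; V:chain[open] ⇒ blocked
  2. X → T ← A — T:collider[blocks] ⇒ blocked
  3. X → T ← Y ← V ← A — T:collider[blocks]; Y:chain[blocks]; V:chain[open] ⇒ blocked
  4. X → C ← A — C:collider[blocks] ⇒ blocked
All paths are blocked; X ⊥ A | {Y} holds.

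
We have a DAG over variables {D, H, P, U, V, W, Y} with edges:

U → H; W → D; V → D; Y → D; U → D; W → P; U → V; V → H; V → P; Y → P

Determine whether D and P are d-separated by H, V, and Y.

No

5 paths connect D and P; each must be blocked for d-separation to hold:
Path 1: D ← W → P
  W is a fork and W is not conditioned on — no node blocks this path, so it is active.
Path 2: D ← V → P
  V is a fork here and V is conditioned on, so the path is blocked at V.
Path 3: D ← U → V → P
  V is a chain here and V is conditioned on, so the path is blocked at V.
Path 4: D ← U → H ← V → P
  V is a fork here and V is conditioned on, so the path is blocked at V.
Path 5: D ← Y → P
  Y is a fork here and Y is conditioned on, so the path is blocked at Y.
At least one path is unblocked, so d-separation fails.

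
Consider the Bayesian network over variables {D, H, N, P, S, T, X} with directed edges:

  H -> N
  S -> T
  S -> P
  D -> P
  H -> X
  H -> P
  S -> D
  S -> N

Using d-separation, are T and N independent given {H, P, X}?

3 paths connect T and N; each must be blocked for d-separation to hold:
  1. T ← S → P ← H → N — S:fork[open]; P:collider[open]; H:fork[blocks] ⇒ blocked
  2. T ← S → N — S:fork[open] ⇒ active
  3. T ← S → D → P ← H → N — S:fork[open]; D:chain[open]; P:collider[open]; H:fork[blocks] ⇒ blocked
At least one path is unblocked, so d-separation fails.

No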